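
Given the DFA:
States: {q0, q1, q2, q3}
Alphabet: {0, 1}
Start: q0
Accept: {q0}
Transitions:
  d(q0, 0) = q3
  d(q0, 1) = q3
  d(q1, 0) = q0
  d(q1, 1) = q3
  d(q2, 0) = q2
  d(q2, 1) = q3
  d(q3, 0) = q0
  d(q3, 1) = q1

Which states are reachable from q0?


BFS from q0:
  layer 0: {q0}
  layer 1: {q3}
  layer 2: {q1}

{q0, q1, q3}


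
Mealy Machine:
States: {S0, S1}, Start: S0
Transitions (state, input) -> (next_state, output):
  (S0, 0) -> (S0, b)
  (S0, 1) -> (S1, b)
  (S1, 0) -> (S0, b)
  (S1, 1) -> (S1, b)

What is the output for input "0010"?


Step-by-step:
  (S0, 0) -> (S0, b)
  (S0, 0) -> (S0, b)
  (S0, 1) -> (S1, b)
  (S1, 0) -> (S0, b)

"bbbb"


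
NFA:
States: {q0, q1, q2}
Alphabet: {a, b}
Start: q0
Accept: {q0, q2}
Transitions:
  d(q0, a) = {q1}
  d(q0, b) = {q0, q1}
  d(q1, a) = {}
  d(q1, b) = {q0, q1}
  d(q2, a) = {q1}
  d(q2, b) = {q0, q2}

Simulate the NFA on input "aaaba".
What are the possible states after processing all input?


Start: {q0}
  --a--> {q1}
  --a--> {}
  --a--> {}
  --b--> {}
  --a--> {}

{} (empty set, no valid transitions)


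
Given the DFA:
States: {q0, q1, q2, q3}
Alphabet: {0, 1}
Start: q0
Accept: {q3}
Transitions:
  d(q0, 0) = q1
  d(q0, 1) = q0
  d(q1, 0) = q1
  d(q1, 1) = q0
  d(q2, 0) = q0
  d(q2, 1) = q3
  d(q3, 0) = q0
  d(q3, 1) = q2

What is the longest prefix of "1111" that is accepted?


Run the DFA, marking each prefix where the state is accepting:
  "" -> q0 [reject]
  "1" -> q0 [reject]
  "11" -> q0 [reject]
  "111" -> q0 [reject]
  "1111" -> q0 [reject]

No prefix is accepted


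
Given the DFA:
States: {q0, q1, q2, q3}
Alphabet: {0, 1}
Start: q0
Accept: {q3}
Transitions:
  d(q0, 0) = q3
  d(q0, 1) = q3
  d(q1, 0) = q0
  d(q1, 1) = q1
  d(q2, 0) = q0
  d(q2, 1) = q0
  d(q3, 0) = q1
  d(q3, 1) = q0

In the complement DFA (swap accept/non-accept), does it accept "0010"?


Trace: q0 -> q3 -> q1 -> q1 -> q0
Final: q0
Original accept: {q3}
Complement: q0 is not in original accept

Yes, complement accepts (original rejects)


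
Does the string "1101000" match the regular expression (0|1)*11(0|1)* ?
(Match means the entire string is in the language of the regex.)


|string| = 7; first = '1'; last = '0'

Yes, "1101000" matches (0|1)*11(0|1)*


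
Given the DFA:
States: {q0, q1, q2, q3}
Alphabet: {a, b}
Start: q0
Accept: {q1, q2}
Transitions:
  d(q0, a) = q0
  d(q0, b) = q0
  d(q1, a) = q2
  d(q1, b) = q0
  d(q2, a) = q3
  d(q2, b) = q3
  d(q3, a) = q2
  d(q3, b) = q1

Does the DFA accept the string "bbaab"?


Trace: q0 -> q0 -> q0 -> q0 -> q0 -> q0
Final state: q0
Accept states: {q1, q2}

No, rejected (final state q0 is not an accept state)


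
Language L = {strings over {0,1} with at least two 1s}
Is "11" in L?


count('1') = 2

Yes, "11" is in L


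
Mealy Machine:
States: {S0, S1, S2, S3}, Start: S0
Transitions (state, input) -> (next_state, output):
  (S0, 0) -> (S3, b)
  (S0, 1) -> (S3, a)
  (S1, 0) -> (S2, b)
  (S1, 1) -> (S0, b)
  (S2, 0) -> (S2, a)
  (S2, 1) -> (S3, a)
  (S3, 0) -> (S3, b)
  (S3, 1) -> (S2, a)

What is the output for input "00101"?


Step-by-step:
  (S0, 0) -> (S3, b)
  (S3, 0) -> (S3, b)
  (S3, 1) -> (S2, a)
  (S2, 0) -> (S2, a)
  (S2, 1) -> (S3, a)

"bbaaa"


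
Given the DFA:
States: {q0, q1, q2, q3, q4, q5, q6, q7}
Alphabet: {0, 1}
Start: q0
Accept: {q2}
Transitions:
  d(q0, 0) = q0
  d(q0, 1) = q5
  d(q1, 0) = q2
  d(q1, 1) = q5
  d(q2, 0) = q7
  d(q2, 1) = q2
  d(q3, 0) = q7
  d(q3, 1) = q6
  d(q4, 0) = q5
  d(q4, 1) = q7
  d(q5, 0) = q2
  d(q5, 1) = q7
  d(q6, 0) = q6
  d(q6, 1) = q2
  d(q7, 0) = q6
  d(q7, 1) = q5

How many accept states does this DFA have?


Accept states listed: {q2}
Counting: q2(1)

1


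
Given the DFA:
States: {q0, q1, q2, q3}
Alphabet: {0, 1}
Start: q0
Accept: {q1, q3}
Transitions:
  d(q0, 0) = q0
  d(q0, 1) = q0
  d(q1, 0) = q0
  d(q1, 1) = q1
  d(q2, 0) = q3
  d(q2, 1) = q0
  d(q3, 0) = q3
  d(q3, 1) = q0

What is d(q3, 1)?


Looking up transition d(q3, 1)

q0


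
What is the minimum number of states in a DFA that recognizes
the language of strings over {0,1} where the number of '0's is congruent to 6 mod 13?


States track (count of '0') mod 13.
Need 13 states: one per remainder 0..12; accept = remainder 6.

13


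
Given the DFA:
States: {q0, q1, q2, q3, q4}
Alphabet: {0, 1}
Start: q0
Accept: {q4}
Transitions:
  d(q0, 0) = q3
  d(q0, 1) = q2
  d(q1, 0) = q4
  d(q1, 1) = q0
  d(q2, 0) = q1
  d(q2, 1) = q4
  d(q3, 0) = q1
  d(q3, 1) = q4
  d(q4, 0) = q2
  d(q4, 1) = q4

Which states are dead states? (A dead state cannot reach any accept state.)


Forward reachability from each state:
  q0 -> reaches accept state q4 (live)
  q1 -> reaches accept state q4 (live)
  q2 -> reaches accept state q4 (live)
  q3 -> reaches accept state q4 (live)
  q4 -> reaches accept state q4 (live)

None (all states can reach an accept state)


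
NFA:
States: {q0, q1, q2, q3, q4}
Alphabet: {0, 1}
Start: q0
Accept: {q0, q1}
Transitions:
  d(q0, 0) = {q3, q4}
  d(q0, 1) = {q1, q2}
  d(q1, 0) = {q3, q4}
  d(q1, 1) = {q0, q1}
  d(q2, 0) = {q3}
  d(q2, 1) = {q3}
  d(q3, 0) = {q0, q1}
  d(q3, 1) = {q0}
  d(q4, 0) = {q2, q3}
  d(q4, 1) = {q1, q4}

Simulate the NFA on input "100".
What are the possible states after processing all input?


Start: {q0}
  --1--> {q1, q2}
  --0--> {q3, q4}
  --0--> {q0, q1, q2, q3}

{q0, q1, q2, q3}


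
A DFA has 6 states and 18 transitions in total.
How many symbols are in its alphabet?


Each state has exactly one transition per symbol.
|alphabet| = transitions / states = 18 / 6 = 3

3


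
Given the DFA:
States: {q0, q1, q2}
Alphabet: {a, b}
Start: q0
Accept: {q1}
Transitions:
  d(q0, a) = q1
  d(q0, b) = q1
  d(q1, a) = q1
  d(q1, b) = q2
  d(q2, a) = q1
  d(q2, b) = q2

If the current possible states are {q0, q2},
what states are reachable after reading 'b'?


Apply transition on 'b' from each current state:
  d(q0, b) = q1
  d(q2, b) = q2

{q1, q2}


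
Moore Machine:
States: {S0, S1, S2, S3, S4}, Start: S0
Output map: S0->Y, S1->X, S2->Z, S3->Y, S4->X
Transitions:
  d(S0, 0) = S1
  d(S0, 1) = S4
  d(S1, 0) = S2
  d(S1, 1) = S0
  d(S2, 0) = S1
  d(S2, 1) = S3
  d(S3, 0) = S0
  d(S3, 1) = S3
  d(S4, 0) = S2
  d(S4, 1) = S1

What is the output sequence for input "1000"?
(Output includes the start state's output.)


Start: S0 (output Y)
  --1--> S4 (output X)
  --0--> S2 (output Z)
  --0--> S1 (output X)
  --0--> S2 (output Z)

"YXZXZ"


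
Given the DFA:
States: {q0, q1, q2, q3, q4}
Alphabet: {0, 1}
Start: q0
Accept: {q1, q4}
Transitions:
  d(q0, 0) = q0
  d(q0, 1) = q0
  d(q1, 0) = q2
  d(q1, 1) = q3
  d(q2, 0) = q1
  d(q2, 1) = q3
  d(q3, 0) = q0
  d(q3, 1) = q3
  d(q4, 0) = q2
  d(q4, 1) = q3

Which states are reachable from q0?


BFS from q0:
  layer 0: {q0}

{q0}


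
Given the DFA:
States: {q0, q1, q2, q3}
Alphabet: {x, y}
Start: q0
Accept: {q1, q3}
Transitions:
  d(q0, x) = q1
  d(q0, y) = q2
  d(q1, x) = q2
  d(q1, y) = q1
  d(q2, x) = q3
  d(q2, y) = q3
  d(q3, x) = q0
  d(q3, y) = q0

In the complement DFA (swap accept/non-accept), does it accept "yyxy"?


Trace: q0 -> q2 -> q3 -> q0 -> q2
Final: q2
Original accept: {q1, q3}
Complement: q2 is not in original accept

Yes, complement accepts (original rejects)


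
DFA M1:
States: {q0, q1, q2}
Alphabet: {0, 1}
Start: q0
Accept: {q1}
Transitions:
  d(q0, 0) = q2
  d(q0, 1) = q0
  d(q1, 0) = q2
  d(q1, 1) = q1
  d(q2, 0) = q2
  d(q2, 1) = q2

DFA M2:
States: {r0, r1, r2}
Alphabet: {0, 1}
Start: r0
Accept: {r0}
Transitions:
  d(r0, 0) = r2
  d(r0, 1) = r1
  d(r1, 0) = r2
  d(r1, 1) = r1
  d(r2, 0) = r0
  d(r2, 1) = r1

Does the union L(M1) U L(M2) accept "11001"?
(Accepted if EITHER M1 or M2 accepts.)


M1: final=q2 accepted=False
M2: final=r1 accepted=False

No, union rejects (neither accepts)


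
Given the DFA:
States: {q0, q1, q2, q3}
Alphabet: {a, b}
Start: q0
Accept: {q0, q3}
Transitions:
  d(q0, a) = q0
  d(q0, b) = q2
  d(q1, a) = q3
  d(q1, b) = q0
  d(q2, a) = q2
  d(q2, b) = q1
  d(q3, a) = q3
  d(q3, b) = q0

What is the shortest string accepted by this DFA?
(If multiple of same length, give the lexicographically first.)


BFS by string length (lex-first path to each state shown):
  len 0: q0<-""
Found accept state at length 0.

"" (empty string)


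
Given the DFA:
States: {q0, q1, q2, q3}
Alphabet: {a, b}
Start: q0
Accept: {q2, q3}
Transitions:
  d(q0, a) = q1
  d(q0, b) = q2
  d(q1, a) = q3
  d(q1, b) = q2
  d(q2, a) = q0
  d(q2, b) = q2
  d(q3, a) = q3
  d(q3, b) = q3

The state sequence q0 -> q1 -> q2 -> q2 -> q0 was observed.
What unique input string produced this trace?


Trace back each transition to find the symbol:
  q0 --[a]--> q1
  q1 --[b]--> q2
  q2 --[b]--> q2
  q2 --[a]--> q0

"abba"


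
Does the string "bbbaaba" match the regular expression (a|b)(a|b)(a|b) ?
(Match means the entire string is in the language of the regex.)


|string| = 7; first = 'b'; last = 'a'

No, "bbbaaba" does not match (a|b)(a|b)(a|b)


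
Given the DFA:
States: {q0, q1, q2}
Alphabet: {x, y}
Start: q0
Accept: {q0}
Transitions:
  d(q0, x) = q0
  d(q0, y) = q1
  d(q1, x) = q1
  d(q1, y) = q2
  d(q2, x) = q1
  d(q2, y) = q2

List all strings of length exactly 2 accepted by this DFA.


All strings of length 2: 4 total
Accepted: 1

"xx"


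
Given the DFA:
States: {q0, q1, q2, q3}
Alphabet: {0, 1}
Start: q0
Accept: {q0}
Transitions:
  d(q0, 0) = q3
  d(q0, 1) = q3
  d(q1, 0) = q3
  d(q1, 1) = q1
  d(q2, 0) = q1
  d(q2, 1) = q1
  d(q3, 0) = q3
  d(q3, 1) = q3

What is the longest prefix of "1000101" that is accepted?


Run the DFA, marking each prefix where the state is accepting:
  "" -> q0 [accept]
  "1" -> q3 [reject]
  "10" -> q3 [reject]
  "100" -> q3 [reject]
  "1000" -> q3 [reject]
  "10001" -> q3 [reject]
  "100010" -> q3 [reject]
  "1000101" -> q3 [reject]

""


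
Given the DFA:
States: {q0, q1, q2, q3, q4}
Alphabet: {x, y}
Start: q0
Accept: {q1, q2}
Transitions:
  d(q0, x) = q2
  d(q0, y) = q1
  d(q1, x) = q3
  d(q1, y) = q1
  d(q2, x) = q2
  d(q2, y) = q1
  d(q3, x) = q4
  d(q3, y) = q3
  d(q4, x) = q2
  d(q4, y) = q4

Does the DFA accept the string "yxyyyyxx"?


Trace: q0 -> q1 -> q3 -> q3 -> q3 -> q3 -> q3 -> q4 -> q2
Final state: q2
Accept states: {q1, q2}

Yes, accepted (final state q2 is an accept state)


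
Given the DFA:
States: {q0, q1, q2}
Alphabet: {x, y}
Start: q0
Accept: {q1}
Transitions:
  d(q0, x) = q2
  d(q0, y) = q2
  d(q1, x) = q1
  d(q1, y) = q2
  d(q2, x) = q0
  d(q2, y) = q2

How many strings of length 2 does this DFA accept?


Enumerating all length-2 strings:
  "xx" -> q0 [reject]
  "xy" -> q2 [reject]
  "yx" -> q0 [reject]
  "yy" -> q2 [reject]

0 out of 4


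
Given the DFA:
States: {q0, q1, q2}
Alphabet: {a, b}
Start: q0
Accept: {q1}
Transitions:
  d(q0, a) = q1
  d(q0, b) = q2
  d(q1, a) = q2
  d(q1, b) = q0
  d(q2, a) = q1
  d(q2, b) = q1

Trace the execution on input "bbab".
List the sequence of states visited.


Input: bbab
d(q0, b) = q2
d(q2, b) = q1
d(q1, a) = q2
d(q2, b) = q1


q0 -> q2 -> q1 -> q2 -> q1


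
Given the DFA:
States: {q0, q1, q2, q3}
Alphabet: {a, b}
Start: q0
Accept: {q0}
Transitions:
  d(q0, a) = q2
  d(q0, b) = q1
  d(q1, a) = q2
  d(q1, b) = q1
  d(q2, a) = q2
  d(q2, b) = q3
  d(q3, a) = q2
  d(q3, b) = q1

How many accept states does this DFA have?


Accept states listed: {q0}
Counting: q0(1)

1


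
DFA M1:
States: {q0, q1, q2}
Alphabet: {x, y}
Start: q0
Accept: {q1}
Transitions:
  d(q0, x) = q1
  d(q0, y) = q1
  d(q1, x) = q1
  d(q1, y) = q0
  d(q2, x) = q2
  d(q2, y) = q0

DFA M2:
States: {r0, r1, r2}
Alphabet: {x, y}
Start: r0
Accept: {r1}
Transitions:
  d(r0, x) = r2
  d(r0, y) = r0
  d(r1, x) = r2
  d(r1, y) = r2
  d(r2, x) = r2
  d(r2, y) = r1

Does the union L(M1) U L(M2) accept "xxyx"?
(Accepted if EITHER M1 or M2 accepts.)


M1: final=q1 accepted=True
M2: final=r2 accepted=False

Yes, union accepts


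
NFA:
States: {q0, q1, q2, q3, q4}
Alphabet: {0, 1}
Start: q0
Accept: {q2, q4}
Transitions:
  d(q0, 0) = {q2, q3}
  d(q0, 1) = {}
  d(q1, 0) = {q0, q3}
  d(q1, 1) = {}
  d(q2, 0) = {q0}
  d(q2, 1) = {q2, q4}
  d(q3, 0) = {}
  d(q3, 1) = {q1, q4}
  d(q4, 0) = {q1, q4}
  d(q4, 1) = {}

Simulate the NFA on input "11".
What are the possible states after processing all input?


Start: {q0}
  --1--> {}
  --1--> {}

{} (empty set, no valid transitions)


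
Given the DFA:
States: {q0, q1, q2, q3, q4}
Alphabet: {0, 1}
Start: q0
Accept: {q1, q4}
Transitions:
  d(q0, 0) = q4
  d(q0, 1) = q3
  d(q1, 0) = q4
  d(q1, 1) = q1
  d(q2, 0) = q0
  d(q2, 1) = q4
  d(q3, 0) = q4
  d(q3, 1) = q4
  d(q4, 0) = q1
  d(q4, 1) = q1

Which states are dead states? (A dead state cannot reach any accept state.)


Forward reachability from each state:
  q0 -> reaches accept state q1 (live)
  q1 -> reaches accept state q1 (live)
  q2 -> reaches accept state q1 (live)
  q3 -> reaches accept state q1 (live)
  q4 -> reaches accept state q1 (live)

None (all states can reach an accept state)


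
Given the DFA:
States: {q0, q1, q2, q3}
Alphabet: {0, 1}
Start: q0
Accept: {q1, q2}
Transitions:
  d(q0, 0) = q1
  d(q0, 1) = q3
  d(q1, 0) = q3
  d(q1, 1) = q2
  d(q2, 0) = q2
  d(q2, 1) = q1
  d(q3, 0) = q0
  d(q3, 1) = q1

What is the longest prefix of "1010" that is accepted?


Run the DFA, marking each prefix where the state is accepting:
  "" -> q0 [reject]
  "1" -> q3 [reject]
  "10" -> q0 [reject]
  "101" -> q3 [reject]
  "1010" -> q0 [reject]

No prefix is accepted


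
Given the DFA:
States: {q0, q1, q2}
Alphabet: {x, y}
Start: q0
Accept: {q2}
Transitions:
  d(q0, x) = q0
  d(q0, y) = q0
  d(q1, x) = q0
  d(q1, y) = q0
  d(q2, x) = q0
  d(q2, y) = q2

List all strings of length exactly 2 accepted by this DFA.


All strings of length 2: 4 total
Accepted: 0

None


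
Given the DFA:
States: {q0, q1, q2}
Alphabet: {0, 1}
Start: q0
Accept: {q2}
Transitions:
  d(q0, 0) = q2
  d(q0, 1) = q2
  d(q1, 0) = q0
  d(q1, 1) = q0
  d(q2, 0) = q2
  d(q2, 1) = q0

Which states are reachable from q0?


BFS from q0:
  layer 0: {q0}
  layer 1: {q2}

{q0, q2}


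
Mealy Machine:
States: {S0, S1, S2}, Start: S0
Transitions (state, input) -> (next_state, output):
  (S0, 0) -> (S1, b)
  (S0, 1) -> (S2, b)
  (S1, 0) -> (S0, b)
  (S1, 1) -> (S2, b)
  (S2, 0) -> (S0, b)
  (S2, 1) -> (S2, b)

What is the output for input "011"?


Step-by-step:
  (S0, 0) -> (S1, b)
  (S1, 1) -> (S2, b)
  (S2, 1) -> (S2, b)

"bbb"


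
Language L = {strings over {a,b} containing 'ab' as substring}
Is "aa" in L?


'ab' does not occur

No, "aa" is not in L


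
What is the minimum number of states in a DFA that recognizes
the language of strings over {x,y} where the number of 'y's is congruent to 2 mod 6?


States track (count of 'y') mod 6.
Need 6 states: one per remainder 0..5; accept = remainder 2.

6


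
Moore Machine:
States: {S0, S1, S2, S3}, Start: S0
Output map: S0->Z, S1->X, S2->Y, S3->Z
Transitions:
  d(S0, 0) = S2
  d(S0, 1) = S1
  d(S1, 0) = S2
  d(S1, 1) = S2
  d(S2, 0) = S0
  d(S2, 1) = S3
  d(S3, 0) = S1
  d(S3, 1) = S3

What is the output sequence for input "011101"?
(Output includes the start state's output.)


Start: S0 (output Z)
  --0--> S2 (output Y)
  --1--> S3 (output Z)
  --1--> S3 (output Z)
  --1--> S3 (output Z)
  --0--> S1 (output X)
  --1--> S2 (output Y)

"ZYZZZXY"


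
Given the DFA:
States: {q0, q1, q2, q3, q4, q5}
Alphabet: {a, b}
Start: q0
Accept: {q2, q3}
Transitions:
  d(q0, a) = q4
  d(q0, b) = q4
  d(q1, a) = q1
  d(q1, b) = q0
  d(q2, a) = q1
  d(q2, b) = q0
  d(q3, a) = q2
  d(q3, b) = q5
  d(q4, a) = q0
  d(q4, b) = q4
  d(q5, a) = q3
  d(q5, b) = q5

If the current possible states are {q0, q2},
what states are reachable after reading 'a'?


Apply transition on 'a' from each current state:
  d(q0, a) = q4
  d(q2, a) = q1

{q1, q4}


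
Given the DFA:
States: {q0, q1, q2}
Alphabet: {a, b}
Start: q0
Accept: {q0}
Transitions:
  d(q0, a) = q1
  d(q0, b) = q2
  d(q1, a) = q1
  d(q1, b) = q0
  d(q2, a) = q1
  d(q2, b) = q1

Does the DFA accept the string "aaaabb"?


Trace: q0 -> q1 -> q1 -> q1 -> q1 -> q0 -> q2
Final state: q2
Accept states: {q0}

No, rejected (final state q2 is not an accept state)


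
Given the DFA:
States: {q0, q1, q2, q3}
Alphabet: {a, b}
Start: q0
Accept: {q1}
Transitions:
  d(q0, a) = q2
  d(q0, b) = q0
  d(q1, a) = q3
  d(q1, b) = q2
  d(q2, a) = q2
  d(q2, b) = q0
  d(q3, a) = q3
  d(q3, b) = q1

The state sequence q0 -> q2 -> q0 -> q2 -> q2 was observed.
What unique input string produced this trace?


Trace back each transition to find the symbol:
  q0 --[a]--> q2
  q2 --[b]--> q0
  q0 --[a]--> q2
  q2 --[a]--> q2

"abaa"


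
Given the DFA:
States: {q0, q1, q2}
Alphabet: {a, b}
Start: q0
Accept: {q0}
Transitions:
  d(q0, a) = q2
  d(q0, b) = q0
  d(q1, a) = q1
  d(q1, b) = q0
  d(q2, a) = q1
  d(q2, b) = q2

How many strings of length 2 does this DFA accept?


Enumerating all length-2 strings:
  "aa" -> q1 [reject]
  "ab" -> q2 [reject]
  "ba" -> q2 [reject]
  "bb" -> q0 [accept]

1 out of 4


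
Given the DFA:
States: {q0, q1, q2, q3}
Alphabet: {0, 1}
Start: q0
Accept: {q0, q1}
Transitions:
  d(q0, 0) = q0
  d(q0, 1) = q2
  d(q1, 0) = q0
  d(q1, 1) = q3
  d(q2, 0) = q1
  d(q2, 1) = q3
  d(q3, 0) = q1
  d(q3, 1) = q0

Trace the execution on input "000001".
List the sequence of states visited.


Input: 000001
d(q0, 0) = q0
d(q0, 0) = q0
d(q0, 0) = q0
d(q0, 0) = q0
d(q0, 0) = q0
d(q0, 1) = q2


q0 -> q0 -> q0 -> q0 -> q0 -> q0 -> q2


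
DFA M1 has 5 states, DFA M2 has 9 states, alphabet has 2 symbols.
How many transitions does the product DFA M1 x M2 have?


Product DFA has 5 * 9 = 45 states.
Each has 2 transitions: 45 * 2 = 90

90


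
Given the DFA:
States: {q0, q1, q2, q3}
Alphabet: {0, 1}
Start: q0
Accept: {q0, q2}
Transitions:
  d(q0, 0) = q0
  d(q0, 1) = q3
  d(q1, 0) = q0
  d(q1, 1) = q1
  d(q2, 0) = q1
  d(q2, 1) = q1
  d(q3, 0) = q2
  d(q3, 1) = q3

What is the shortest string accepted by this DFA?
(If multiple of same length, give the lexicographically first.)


BFS by string length (lex-first path to each state shown):
  len 0: q0<-""
Found accept state at length 0.

"" (empty string)


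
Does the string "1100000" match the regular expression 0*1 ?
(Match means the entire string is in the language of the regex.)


|string| = 7; first = '1'; last = '0'

No, "1100000" does not match 0*1


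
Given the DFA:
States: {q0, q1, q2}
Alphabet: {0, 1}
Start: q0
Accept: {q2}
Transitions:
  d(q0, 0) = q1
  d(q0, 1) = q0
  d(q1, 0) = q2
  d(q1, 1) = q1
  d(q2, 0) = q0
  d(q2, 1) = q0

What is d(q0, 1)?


Looking up transition d(q0, 1)

q0


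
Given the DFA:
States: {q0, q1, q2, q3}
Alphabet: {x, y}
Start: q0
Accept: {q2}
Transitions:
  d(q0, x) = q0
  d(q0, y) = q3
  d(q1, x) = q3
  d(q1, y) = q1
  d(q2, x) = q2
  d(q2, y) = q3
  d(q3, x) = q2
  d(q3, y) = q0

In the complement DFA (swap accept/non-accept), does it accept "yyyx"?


Trace: q0 -> q3 -> q0 -> q3 -> q2
Final: q2
Original accept: {q2}
Complement: q2 is in original accept

No, complement rejects (original accepts)


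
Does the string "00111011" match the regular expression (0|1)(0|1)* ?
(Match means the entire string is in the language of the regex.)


|string| = 8; first = '0'; last = '1'

Yes, "00111011" matches (0|1)(0|1)*


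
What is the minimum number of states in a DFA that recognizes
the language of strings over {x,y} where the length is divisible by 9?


States track (length) mod 9.
Need 9 states: one per remainder 0..8; accept = remainder 0.

9


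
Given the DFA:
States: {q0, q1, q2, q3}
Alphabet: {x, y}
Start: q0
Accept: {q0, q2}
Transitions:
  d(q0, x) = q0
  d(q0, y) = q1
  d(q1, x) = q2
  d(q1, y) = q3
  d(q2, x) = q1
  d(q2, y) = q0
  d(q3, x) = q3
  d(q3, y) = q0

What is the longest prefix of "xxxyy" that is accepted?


Run the DFA, marking each prefix where the state is accepting:
  "" -> q0 [accept]
  "x" -> q0 [accept]
  "xx" -> q0 [accept]
  "xxx" -> q0 [accept]
  "xxxy" -> q1 [reject]
  "xxxyy" -> q3 [reject]

"xxx"


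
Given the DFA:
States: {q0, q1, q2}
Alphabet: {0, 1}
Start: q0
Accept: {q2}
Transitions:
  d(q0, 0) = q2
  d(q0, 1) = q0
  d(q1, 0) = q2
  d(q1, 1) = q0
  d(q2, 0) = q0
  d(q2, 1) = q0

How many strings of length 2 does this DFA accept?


Enumerating all length-2 strings:
  "00" -> q0 [reject]
  "01" -> q0 [reject]
  "10" -> q2 [accept]
  "11" -> q0 [reject]

1 out of 4


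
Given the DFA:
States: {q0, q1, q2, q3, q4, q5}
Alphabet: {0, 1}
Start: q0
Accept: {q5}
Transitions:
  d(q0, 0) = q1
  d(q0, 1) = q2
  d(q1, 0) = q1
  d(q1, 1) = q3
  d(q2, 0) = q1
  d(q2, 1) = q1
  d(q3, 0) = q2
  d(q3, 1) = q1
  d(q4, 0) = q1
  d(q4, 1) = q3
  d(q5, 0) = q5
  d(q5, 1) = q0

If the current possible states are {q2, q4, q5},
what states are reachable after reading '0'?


Apply transition on '0' from each current state:
  d(q2, 0) = q1
  d(q4, 0) = q1
  d(q5, 0) = q5

{q1, q5}


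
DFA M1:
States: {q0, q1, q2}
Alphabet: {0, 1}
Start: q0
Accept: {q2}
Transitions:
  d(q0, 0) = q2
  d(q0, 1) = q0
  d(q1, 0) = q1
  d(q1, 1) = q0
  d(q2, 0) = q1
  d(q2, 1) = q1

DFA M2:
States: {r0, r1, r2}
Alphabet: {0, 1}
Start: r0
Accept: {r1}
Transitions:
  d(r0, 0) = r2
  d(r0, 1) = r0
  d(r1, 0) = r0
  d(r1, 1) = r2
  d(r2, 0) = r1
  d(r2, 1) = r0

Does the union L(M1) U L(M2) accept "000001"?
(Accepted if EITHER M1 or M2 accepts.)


M1: final=q0 accepted=False
M2: final=r2 accepted=False

No, union rejects (neither accepts)


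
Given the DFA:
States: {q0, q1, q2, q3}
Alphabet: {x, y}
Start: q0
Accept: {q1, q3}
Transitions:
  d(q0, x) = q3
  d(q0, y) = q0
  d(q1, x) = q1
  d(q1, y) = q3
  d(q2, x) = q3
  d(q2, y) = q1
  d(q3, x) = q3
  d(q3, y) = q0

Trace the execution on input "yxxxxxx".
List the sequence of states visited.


Input: yxxxxxx
d(q0, y) = q0
d(q0, x) = q3
d(q3, x) = q3
d(q3, x) = q3
d(q3, x) = q3
d(q3, x) = q3
d(q3, x) = q3


q0 -> q0 -> q3 -> q3 -> q3 -> q3 -> q3 -> q3


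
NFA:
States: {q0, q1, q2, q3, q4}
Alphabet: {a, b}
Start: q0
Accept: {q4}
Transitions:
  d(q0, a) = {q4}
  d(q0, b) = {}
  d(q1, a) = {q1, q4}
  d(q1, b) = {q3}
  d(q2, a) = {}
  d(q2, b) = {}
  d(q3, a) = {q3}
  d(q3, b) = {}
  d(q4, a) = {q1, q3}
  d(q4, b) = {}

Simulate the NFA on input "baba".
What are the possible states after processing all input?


Start: {q0}
  --b--> {}
  --a--> {}
  --b--> {}
  --a--> {}

{} (empty set, no valid transitions)


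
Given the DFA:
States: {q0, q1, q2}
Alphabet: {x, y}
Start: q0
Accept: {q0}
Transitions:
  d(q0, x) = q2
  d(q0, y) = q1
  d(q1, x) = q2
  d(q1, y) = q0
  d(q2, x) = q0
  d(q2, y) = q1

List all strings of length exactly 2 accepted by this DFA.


All strings of length 2: 4 total
Accepted: 2

"xx", "yy"


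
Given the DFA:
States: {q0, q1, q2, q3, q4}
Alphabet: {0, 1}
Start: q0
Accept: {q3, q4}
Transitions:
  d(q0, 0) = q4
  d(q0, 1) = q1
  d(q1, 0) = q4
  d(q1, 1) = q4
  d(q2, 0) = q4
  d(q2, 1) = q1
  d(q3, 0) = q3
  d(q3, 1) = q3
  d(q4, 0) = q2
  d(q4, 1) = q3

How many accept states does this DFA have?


Accept states listed: {q3, q4}
Counting: q3(1) q4(2)

2


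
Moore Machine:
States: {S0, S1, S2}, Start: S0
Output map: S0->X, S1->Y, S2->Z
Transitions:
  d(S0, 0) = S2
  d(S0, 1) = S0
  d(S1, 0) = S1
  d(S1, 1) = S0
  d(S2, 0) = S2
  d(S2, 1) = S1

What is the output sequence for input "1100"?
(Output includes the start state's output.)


Start: S0 (output X)
  --1--> S0 (output X)
  --1--> S0 (output X)
  --0--> S2 (output Z)
  --0--> S2 (output Z)

"XXXZZ"


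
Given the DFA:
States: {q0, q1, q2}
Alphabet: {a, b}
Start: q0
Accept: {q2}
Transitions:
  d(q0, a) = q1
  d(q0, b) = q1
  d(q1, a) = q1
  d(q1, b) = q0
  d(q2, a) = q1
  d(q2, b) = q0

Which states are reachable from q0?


BFS from q0:
  layer 0: {q0}
  layer 1: {q1}

{q0, q1}


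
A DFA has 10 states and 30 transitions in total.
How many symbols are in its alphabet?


Each state has exactly one transition per symbol.
|alphabet| = transitions / states = 30 / 10 = 3

3


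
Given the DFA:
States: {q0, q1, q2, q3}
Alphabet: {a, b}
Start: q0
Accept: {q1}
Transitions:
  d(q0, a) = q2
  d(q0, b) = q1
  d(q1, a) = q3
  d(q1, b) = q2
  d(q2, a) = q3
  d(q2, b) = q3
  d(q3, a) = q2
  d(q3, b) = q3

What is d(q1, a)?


Looking up transition d(q1, a)

q3


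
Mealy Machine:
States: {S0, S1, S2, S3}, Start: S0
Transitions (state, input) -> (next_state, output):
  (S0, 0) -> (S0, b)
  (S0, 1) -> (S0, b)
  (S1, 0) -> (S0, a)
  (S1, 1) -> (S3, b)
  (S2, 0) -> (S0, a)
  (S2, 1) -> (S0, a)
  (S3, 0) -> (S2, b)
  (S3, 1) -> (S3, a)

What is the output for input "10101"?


Step-by-step:
  (S0, 1) -> (S0, b)
  (S0, 0) -> (S0, b)
  (S0, 1) -> (S0, b)
  (S0, 0) -> (S0, b)
  (S0, 1) -> (S0, b)

"bbbbb"


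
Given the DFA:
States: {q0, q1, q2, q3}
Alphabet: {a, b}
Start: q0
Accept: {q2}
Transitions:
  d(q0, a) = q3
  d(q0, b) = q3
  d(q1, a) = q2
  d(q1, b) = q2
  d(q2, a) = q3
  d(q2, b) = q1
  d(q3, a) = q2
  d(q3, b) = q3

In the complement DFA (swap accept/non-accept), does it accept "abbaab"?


Trace: q0 -> q3 -> q3 -> q3 -> q2 -> q3 -> q3
Final: q3
Original accept: {q2}
Complement: q3 is not in original accept

Yes, complement accepts (original rejects)


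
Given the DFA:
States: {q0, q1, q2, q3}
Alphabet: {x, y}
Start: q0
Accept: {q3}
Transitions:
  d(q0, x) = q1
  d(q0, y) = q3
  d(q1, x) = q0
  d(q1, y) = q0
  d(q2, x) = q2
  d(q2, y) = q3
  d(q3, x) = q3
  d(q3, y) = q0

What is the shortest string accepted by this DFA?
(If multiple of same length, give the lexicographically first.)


BFS by string length (lex-first path to each state shown):
  len 0: q0<-""
  len 1: q1<-"x", q3<-"y"
Found accept state at length 1.

"y"


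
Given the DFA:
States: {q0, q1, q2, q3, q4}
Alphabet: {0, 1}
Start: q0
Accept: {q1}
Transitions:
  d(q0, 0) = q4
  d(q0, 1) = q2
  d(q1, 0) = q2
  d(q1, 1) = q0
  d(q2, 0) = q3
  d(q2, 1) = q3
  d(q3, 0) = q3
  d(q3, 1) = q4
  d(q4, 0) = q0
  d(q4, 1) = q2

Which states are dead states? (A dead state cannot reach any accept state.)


Forward reachability from each state:
  q0 -> reaches {q0, q2, q3, q4}, no accept state (dead)
  q1 -> reaches accept state q1 (live)
  q2 -> reaches {q0, q2, q3, q4}, no accept state (dead)
  q3 -> reaches {q0, q2, q3, q4}, no accept state (dead)
  q4 -> reaches {q0, q2, q3, q4}, no accept state (dead)

{q0, q2, q3, q4}


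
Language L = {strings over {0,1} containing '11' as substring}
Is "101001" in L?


'11' does not occur

No, "101001" is not in L


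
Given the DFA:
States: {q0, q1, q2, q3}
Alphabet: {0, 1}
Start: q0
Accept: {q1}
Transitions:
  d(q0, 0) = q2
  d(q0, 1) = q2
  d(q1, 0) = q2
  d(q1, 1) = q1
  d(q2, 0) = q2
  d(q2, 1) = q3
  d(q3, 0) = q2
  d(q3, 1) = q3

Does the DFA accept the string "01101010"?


Trace: q0 -> q2 -> q3 -> q3 -> q2 -> q3 -> q2 -> q3 -> q2
Final state: q2
Accept states: {q1}

No, rejected (final state q2 is not an accept state)


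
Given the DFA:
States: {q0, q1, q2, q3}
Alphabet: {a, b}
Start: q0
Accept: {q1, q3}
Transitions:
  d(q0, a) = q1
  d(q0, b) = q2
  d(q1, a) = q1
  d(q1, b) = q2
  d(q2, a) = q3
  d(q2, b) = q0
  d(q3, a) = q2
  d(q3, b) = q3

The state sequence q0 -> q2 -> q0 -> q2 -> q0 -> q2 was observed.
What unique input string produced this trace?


Trace back each transition to find the symbol:
  q0 --[b]--> q2
  q2 --[b]--> q0
  q0 --[b]--> q2
  q2 --[b]--> q0
  q0 --[b]--> q2

"bbbbb"


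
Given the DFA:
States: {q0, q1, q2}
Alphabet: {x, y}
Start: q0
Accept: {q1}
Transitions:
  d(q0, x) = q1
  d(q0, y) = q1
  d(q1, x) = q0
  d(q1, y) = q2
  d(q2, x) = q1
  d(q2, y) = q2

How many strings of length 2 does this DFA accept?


Enumerating all length-2 strings:
  "xx" -> q0 [reject]
  "xy" -> q2 [reject]
  "yx" -> q0 [reject]
  "yy" -> q2 [reject]

0 out of 4


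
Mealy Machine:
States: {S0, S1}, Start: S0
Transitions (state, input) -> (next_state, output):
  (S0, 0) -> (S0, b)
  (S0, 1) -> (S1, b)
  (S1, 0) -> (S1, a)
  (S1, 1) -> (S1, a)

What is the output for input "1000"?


Step-by-step:
  (S0, 1) -> (S1, b)
  (S1, 0) -> (S1, a)
  (S1, 0) -> (S1, a)
  (S1, 0) -> (S1, a)

"baaa"


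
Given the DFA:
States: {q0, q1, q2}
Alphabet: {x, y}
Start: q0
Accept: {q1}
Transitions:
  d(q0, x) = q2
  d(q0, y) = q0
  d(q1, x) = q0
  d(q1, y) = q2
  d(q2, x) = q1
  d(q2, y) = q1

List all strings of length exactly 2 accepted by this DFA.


All strings of length 2: 4 total
Accepted: 2

"xx", "xy"


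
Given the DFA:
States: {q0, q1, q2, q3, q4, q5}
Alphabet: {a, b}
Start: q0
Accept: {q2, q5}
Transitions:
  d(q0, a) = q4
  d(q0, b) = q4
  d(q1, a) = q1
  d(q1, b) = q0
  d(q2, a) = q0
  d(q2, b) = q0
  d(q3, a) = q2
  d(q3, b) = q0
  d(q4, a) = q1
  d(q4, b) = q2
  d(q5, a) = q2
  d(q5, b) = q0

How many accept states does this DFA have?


Accept states listed: {q2, q5}
Counting: q2(1) q5(2)

2


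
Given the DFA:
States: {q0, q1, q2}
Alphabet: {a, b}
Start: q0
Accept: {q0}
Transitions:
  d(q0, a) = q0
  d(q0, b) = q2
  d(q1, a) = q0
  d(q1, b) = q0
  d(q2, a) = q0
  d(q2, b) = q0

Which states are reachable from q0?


BFS from q0:
  layer 0: {q0}
  layer 1: {q2}

{q0, q2}


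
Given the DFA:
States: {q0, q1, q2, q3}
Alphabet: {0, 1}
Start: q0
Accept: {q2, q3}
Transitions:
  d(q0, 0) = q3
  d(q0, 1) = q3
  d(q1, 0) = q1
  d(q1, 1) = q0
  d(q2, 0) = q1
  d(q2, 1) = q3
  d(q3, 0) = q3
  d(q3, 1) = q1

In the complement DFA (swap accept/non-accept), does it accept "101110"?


Trace: q0 -> q3 -> q3 -> q1 -> q0 -> q3 -> q3
Final: q3
Original accept: {q2, q3}
Complement: q3 is in original accept

No, complement rejects (original accepts)


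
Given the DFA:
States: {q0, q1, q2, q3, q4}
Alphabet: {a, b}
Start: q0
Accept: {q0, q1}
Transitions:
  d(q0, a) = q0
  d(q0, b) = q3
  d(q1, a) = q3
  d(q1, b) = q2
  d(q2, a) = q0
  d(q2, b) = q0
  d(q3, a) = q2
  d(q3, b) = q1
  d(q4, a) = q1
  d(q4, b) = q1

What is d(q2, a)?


Looking up transition d(q2, a)

q0


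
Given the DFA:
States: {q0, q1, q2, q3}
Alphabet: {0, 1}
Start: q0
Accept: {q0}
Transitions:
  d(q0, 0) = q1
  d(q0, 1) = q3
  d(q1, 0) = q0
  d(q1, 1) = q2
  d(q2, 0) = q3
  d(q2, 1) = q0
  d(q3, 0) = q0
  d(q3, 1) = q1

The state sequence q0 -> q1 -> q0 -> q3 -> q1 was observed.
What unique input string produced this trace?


Trace back each transition to find the symbol:
  q0 --[0]--> q1
  q1 --[0]--> q0
  q0 --[1]--> q3
  q3 --[1]--> q1

"0011"


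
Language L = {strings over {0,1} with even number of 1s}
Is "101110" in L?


count('1') = 4; 4 mod 2 = 0

Yes, "101110" is in L


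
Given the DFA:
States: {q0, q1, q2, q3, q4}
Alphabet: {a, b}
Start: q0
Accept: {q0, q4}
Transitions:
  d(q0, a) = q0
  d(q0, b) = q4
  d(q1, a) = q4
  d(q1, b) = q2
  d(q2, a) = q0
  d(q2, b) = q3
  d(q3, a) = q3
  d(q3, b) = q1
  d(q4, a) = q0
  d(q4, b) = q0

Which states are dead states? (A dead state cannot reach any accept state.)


Forward reachability from each state:
  q0 -> reaches accept state q0 (live)
  q1 -> reaches accept state q0 (live)
  q2 -> reaches accept state q0 (live)
  q3 -> reaches accept state q0 (live)
  q4 -> reaches accept state q0 (live)

None (all states can reach an accept state)


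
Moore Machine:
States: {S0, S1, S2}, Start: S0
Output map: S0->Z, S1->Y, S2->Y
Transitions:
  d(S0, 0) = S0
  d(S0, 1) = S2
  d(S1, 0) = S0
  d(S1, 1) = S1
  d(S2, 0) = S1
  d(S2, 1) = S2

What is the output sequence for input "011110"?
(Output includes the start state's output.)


Start: S0 (output Z)
  --0--> S0 (output Z)
  --1--> S2 (output Y)
  --1--> S2 (output Y)
  --1--> S2 (output Y)
  --1--> S2 (output Y)
  --0--> S1 (output Y)

"ZZYYYYY"


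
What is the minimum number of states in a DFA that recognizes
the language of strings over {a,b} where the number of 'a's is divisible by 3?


States track (count of 'a') mod 3.
Need 3 states: one per remainder 0..2; accept = remainder 0.

3


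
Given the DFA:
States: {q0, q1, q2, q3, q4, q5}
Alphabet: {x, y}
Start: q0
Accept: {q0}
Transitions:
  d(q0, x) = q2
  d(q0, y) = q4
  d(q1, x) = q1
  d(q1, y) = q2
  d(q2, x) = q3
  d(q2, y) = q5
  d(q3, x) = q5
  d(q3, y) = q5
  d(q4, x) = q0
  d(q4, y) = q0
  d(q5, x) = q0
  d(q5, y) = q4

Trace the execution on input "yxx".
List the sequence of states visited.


Input: yxx
d(q0, y) = q4
d(q4, x) = q0
d(q0, x) = q2


q0 -> q4 -> q0 -> q2


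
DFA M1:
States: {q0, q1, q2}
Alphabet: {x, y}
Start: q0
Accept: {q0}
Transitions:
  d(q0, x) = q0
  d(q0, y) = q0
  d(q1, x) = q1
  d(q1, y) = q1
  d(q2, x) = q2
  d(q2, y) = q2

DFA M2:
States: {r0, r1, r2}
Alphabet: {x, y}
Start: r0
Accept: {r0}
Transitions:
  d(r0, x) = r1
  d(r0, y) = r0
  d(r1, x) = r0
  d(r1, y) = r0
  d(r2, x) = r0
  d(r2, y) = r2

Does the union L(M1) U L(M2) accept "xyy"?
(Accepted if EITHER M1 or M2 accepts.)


M1: final=q0 accepted=True
M2: final=r0 accepted=True

Yes, union accepts


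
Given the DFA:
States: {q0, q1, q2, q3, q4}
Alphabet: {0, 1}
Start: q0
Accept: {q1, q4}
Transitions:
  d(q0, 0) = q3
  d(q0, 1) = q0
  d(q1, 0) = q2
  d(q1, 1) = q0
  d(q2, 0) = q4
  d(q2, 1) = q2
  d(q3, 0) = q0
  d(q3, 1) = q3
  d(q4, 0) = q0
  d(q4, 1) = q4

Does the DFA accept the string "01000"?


Trace: q0 -> q3 -> q3 -> q0 -> q3 -> q0
Final state: q0
Accept states: {q1, q4}

No, rejected (final state q0 is not an accept state)


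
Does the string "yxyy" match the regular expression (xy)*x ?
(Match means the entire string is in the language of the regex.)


|string| = 4; first = 'y'; last = 'y'

No, "yxyy" does not match (xy)*x


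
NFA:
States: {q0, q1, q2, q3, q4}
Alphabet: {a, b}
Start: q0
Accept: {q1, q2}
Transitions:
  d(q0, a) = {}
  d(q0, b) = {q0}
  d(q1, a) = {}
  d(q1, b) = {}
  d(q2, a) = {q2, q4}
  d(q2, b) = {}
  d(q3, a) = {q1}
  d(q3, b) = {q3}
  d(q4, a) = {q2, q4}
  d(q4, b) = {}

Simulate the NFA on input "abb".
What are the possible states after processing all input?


Start: {q0}
  --a--> {}
  --b--> {}
  --b--> {}

{} (empty set, no valid transitions)


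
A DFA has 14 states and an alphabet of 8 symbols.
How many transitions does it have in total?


Each state has exactly one transition per symbol.
14 * 8 = 112

112


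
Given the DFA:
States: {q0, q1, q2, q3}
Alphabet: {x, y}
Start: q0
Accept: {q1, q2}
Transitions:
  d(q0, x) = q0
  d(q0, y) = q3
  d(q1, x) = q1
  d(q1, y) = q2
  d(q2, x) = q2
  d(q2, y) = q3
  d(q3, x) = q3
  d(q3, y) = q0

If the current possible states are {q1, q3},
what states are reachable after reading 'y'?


Apply transition on 'y' from each current state:
  d(q1, y) = q2
  d(q3, y) = q0

{q0, q2}


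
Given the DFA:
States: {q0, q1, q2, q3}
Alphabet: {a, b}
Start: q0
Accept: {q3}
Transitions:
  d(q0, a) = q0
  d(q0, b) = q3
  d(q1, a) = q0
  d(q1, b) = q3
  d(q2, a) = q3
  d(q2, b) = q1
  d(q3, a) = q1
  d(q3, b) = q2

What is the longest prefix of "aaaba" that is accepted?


Run the DFA, marking each prefix where the state is accepting:
  "" -> q0 [reject]
  "a" -> q0 [reject]
  "aa" -> q0 [reject]
  "aaa" -> q0 [reject]
  "aaab" -> q3 [accept]
  "aaaba" -> q1 [reject]

"aaab"


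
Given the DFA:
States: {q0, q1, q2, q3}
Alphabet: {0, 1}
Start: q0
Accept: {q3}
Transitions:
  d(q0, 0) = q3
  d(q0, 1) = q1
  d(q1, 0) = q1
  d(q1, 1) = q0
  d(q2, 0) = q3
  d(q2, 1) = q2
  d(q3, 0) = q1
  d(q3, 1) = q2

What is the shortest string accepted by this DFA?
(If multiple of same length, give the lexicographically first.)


BFS by string length (lex-first path to each state shown):
  len 0: q0<-""
  len 1: q1<-"1", q3<-"0"
Found accept state at length 1.

"0"


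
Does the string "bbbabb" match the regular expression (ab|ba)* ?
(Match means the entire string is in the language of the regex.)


|string| = 6; first = 'b'; last = 'b'

No, "bbbabb" does not match (ab|ba)*


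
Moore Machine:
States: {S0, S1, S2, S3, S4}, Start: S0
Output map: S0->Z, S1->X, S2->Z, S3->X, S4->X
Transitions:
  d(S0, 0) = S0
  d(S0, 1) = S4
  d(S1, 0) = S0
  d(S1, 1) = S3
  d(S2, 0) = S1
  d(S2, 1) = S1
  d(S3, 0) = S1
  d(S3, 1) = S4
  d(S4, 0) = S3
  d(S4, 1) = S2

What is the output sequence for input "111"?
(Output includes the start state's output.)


Start: S0 (output Z)
  --1--> S4 (output X)
  --1--> S2 (output Z)
  --1--> S1 (output X)

"ZXZX"


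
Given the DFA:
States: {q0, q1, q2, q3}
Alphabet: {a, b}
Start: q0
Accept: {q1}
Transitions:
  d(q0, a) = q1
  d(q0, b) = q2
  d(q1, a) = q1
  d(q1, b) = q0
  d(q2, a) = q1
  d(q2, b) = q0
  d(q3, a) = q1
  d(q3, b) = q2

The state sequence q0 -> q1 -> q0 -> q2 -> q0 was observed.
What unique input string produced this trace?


Trace back each transition to find the symbol:
  q0 --[a]--> q1
  q1 --[b]--> q0
  q0 --[b]--> q2
  q2 --[b]--> q0

"abbb"


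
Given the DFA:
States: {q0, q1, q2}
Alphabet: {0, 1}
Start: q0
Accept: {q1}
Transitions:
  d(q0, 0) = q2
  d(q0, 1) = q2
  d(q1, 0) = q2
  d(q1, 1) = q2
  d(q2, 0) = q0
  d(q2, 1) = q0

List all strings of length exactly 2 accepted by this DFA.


All strings of length 2: 4 total
Accepted: 0

None


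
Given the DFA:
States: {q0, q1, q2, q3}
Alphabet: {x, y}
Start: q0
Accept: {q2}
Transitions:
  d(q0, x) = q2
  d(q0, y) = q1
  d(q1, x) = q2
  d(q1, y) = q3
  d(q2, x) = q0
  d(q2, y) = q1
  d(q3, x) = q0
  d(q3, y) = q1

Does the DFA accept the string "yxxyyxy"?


Trace: q0 -> q1 -> q2 -> q0 -> q1 -> q3 -> q0 -> q1
Final state: q1
Accept states: {q2}

No, rejected (final state q1 is not an accept state)


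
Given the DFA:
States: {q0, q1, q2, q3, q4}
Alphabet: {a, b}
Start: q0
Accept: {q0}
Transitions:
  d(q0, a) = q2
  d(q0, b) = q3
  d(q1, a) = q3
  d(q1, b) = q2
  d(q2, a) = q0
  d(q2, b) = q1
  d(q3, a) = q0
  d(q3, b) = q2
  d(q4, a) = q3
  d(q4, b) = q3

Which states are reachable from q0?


BFS from q0:
  layer 0: {q0}
  layer 1: {q2, q3}
  layer 2: {q1}

{q0, q1, q2, q3}


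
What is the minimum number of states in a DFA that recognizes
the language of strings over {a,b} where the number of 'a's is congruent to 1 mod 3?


States track (count of 'a') mod 3.
Need 3 states: one per remainder 0..2; accept = remainder 1.

3


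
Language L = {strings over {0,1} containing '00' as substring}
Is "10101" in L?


'00' does not occur

No, "10101" is not in L


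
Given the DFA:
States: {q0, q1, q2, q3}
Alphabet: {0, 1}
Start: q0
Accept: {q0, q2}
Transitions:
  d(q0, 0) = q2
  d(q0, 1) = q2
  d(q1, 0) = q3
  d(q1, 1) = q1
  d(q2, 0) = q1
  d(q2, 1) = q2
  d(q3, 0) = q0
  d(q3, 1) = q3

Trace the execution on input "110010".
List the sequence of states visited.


Input: 110010
d(q0, 1) = q2
d(q2, 1) = q2
d(q2, 0) = q1
d(q1, 0) = q3
d(q3, 1) = q3
d(q3, 0) = q0


q0 -> q2 -> q2 -> q1 -> q3 -> q3 -> q0


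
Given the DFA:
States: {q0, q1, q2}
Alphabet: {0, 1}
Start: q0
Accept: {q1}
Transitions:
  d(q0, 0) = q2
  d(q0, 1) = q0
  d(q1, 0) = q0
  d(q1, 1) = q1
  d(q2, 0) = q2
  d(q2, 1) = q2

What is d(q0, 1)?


Looking up transition d(q0, 1)

q0


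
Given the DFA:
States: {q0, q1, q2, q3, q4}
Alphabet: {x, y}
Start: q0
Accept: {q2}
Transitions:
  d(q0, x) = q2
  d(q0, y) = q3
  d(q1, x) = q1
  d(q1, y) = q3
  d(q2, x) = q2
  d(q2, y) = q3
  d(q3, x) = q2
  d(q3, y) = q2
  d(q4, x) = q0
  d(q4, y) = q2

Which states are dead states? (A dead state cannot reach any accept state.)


Forward reachability from each state:
  q0 -> reaches accept state q2 (live)
  q1 -> reaches accept state q2 (live)
  q2 -> reaches accept state q2 (live)
  q3 -> reaches accept state q2 (live)
  q4 -> reaches accept state q2 (live)

None (all states can reach an accept state)


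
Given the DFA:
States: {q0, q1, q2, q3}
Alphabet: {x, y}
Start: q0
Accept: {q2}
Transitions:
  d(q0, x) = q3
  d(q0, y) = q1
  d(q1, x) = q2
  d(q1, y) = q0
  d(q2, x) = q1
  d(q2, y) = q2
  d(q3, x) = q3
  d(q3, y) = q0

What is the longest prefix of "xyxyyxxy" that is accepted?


Run the DFA, marking each prefix where the state is accepting:
  "" -> q0 [reject]
  "x" -> q3 [reject]
  "xy" -> q0 [reject]
  "xyx" -> q3 [reject]
  "xyxy" -> q0 [reject]
  "xyxyy" -> q1 [reject]
  "xyxyyx" -> q2 [accept]
  "xyxyyxx" -> q1 [reject]
  "xyxyyxxy" -> q0 [reject]

"xyxyyx"
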